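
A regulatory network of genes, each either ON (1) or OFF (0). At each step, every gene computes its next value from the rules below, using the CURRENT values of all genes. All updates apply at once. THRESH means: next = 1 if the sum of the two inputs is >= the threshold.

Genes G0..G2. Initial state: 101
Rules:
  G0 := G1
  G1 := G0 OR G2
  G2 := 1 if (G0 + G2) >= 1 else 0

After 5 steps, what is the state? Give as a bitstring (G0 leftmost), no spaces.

Step 1: G0=G1=0 G1=G0|G2=1|1=1 G2=(1+1>=1)=1 -> 011
Step 2: G0=G1=1 G1=G0|G2=0|1=1 G2=(0+1>=1)=1 -> 111
Step 3: G0=G1=1 G1=G0|G2=1|1=1 G2=(1+1>=1)=1 -> 111
Step 4: G0=G1=1 G1=G0|G2=1|1=1 G2=(1+1>=1)=1 -> 111
Step 5: G0=G1=1 G1=G0|G2=1|1=1 G2=(1+1>=1)=1 -> 111

111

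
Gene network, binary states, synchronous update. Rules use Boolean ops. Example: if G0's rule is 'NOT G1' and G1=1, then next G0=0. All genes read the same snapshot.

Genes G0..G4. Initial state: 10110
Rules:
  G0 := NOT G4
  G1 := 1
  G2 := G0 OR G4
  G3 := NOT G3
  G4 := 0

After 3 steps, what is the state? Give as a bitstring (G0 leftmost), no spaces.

Step 1: G0=NOT G4=NOT 0=1 G1=1(const) G2=G0|G4=1|0=1 G3=NOT G3=NOT 1=0 G4=0(const) -> 11100
Step 2: G0=NOT G4=NOT 0=1 G1=1(const) G2=G0|G4=1|0=1 G3=NOT G3=NOT 0=1 G4=0(const) -> 11110
Step 3: G0=NOT G4=NOT 0=1 G1=1(const) G2=G0|G4=1|0=1 G3=NOT G3=NOT 1=0 G4=0(const) -> 11100

11100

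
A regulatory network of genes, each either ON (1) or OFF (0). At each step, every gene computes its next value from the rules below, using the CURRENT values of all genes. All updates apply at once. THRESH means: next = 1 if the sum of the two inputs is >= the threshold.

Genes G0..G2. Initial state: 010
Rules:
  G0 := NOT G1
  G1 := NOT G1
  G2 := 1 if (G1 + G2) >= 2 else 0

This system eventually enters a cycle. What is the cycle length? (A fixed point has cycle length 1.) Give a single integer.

Step 0: 010
Step 1: G0=NOT G1=NOT 1=0 G1=NOT G1=NOT 1=0 G2=(1+0>=2)=0 -> 000
Step 2: G0=NOT G1=NOT 0=1 G1=NOT G1=NOT 0=1 G2=(0+0>=2)=0 -> 110
Step 3: G0=NOT G1=NOT 1=0 G1=NOT G1=NOT 1=0 G2=(1+0>=2)=0 -> 000
State from step 3 equals state from step 1 -> cycle length 2

Answer: 2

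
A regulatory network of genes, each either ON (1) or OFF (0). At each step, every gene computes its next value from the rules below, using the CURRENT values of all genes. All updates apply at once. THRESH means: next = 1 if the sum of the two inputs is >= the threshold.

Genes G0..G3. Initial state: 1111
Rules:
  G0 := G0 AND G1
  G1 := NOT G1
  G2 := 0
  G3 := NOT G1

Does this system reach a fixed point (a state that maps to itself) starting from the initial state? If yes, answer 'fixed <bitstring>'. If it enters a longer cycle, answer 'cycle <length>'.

Answer: cycle 2

Derivation:
Step 0: 1111
Step 1: G0=G0&G1=1&1=1 G1=NOT G1=NOT 1=0 G2=0(const) G3=NOT G1=NOT 1=0 -> 1000
Step 2: G0=G0&G1=1&0=0 G1=NOT G1=NOT 0=1 G2=0(const) G3=NOT G1=NOT 0=1 -> 0101
Step 3: G0=G0&G1=0&1=0 G1=NOT G1=NOT 1=0 G2=0(const) G3=NOT G1=NOT 1=0 -> 0000
Step 4: G0=G0&G1=0&0=0 G1=NOT G1=NOT 0=1 G2=0(const) G3=NOT G1=NOT 0=1 -> 0101
Cycle of length 2 starting at step 2 -> no fixed point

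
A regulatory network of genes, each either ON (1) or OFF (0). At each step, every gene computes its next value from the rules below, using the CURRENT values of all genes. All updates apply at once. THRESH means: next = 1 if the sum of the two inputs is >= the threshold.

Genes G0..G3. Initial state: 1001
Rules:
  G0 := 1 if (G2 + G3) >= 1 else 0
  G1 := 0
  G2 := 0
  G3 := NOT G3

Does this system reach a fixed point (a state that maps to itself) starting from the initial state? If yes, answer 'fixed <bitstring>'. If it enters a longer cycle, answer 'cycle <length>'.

Step 0: 1001
Step 1: G0=(0+1>=1)=1 G1=0(const) G2=0(const) G3=NOT G3=NOT 1=0 -> 1000
Step 2: G0=(0+0>=1)=0 G1=0(const) G2=0(const) G3=NOT G3=NOT 0=1 -> 0001
Step 3: G0=(0+1>=1)=1 G1=0(const) G2=0(const) G3=NOT G3=NOT 1=0 -> 1000
Cycle of length 2 starting at step 1 -> no fixed point

Answer: cycle 2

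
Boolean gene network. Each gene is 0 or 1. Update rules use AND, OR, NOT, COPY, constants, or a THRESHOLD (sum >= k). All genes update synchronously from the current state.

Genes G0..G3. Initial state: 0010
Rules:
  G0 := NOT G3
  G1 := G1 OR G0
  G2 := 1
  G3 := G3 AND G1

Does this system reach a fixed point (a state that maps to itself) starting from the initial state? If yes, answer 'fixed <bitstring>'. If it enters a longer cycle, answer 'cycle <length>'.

Answer: fixed 1110

Derivation:
Step 0: 0010
Step 1: G0=NOT G3=NOT 0=1 G1=G1|G0=0|0=0 G2=1(const) G3=G3&G1=0&0=0 -> 1010
Step 2: G0=NOT G3=NOT 0=1 G1=G1|G0=0|1=1 G2=1(const) G3=G3&G1=0&0=0 -> 1110
Step 3: G0=NOT G3=NOT 0=1 G1=G1|G0=1|1=1 G2=1(const) G3=G3&G1=0&1=0 -> 1110
Fixed point reached at step 2: 1110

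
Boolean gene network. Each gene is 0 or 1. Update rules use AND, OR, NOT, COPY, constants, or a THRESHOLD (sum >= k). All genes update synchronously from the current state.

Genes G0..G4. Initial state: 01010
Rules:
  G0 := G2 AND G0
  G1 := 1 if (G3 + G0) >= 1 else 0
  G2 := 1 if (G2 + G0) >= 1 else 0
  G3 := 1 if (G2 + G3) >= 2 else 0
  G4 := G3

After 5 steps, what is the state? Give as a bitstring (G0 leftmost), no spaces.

Step 1: G0=G2&G0=0&0=0 G1=(1+0>=1)=1 G2=(0+0>=1)=0 G3=(0+1>=2)=0 G4=G3=1 -> 01001
Step 2: G0=G2&G0=0&0=0 G1=(0+0>=1)=0 G2=(0+0>=1)=0 G3=(0+0>=2)=0 G4=G3=0 -> 00000
Step 3: G0=G2&G0=0&0=0 G1=(0+0>=1)=0 G2=(0+0>=1)=0 G3=(0+0>=2)=0 G4=G3=0 -> 00000
Step 4: G0=G2&G0=0&0=0 G1=(0+0>=1)=0 G2=(0+0>=1)=0 G3=(0+0>=2)=0 G4=G3=0 -> 00000
Step 5: G0=G2&G0=0&0=0 G1=(0+0>=1)=0 G2=(0+0>=1)=0 G3=(0+0>=2)=0 G4=G3=0 -> 00000

00000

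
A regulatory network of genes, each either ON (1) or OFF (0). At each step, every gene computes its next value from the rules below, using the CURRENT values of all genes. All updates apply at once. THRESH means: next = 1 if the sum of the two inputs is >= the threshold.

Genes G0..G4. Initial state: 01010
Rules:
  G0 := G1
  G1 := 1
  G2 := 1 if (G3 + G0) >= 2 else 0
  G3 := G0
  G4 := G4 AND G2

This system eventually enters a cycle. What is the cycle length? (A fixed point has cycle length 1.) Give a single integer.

Step 0: 01010
Step 1: G0=G1=1 G1=1(const) G2=(1+0>=2)=0 G3=G0=0 G4=G4&G2=0&0=0 -> 11000
Step 2: G0=G1=1 G1=1(const) G2=(0+1>=2)=0 G3=G0=1 G4=G4&G2=0&0=0 -> 11010
Step 3: G0=G1=1 G1=1(const) G2=(1+1>=2)=1 G3=G0=1 G4=G4&G2=0&0=0 -> 11110
Step 4: G0=G1=1 G1=1(const) G2=(1+1>=2)=1 G3=G0=1 G4=G4&G2=0&1=0 -> 11110
State from step 4 equals state from step 3 -> cycle length 1

Answer: 1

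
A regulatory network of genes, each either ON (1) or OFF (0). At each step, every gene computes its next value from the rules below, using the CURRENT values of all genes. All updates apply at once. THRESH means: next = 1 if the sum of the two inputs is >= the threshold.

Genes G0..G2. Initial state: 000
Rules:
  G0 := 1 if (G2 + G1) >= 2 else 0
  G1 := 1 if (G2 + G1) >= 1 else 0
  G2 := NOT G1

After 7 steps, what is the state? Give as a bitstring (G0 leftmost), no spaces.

Step 1: G0=(0+0>=2)=0 G1=(0+0>=1)=0 G2=NOT G1=NOT 0=1 -> 001
Step 2: G0=(1+0>=2)=0 G1=(1+0>=1)=1 G2=NOT G1=NOT 0=1 -> 011
Step 3: G0=(1+1>=2)=1 G1=(1+1>=1)=1 G2=NOT G1=NOT 1=0 -> 110
Step 4: G0=(0+1>=2)=0 G1=(0+1>=1)=1 G2=NOT G1=NOT 1=0 -> 010
Step 5: G0=(0+1>=2)=0 G1=(0+1>=1)=1 G2=NOT G1=NOT 1=0 -> 010
Step 6: G0=(0+1>=2)=0 G1=(0+1>=1)=1 G2=NOT G1=NOT 1=0 -> 010
Step 7: G0=(0+1>=2)=0 G1=(0+1>=1)=1 G2=NOT G1=NOT 1=0 -> 010

010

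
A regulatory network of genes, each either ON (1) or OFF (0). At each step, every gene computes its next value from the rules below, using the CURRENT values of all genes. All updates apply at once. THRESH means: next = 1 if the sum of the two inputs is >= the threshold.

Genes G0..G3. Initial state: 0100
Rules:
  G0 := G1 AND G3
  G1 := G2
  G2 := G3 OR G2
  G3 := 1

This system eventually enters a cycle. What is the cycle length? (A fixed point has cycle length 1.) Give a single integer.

Step 0: 0100
Step 1: G0=G1&G3=1&0=0 G1=G2=0 G2=G3|G2=0|0=0 G3=1(const) -> 0001
Step 2: G0=G1&G3=0&1=0 G1=G2=0 G2=G3|G2=1|0=1 G3=1(const) -> 0011
Step 3: G0=G1&G3=0&1=0 G1=G2=1 G2=G3|G2=1|1=1 G3=1(const) -> 0111
Step 4: G0=G1&G3=1&1=1 G1=G2=1 G2=G3|G2=1|1=1 G3=1(const) -> 1111
Step 5: G0=G1&G3=1&1=1 G1=G2=1 G2=G3|G2=1|1=1 G3=1(const) -> 1111
State from step 5 equals state from step 4 -> cycle length 1

Answer: 1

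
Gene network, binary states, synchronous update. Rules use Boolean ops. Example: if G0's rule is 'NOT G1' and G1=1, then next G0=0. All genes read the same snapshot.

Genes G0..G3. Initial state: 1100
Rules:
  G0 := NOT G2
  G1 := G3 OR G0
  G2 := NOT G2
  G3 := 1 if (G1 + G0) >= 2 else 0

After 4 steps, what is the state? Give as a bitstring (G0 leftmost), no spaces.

Step 1: G0=NOT G2=NOT 0=1 G1=G3|G0=0|1=1 G2=NOT G2=NOT 0=1 G3=(1+1>=2)=1 -> 1111
Step 2: G0=NOT G2=NOT 1=0 G1=G3|G0=1|1=1 G2=NOT G2=NOT 1=0 G3=(1+1>=2)=1 -> 0101
Step 3: G0=NOT G2=NOT 0=1 G1=G3|G0=1|0=1 G2=NOT G2=NOT 0=1 G3=(1+0>=2)=0 -> 1110
Step 4: G0=NOT G2=NOT 1=0 G1=G3|G0=0|1=1 G2=NOT G2=NOT 1=0 G3=(1+1>=2)=1 -> 0101

0101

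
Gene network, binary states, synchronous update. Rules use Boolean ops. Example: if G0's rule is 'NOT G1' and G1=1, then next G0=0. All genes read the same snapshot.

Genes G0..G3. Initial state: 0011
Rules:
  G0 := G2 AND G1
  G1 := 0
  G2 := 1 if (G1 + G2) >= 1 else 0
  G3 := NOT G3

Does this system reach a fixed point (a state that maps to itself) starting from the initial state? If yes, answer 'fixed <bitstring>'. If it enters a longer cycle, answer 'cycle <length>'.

Step 0: 0011
Step 1: G0=G2&G1=1&0=0 G1=0(const) G2=(0+1>=1)=1 G3=NOT G3=NOT 1=0 -> 0010
Step 2: G0=G2&G1=1&0=0 G1=0(const) G2=(0+1>=1)=1 G3=NOT G3=NOT 0=1 -> 0011
Cycle of length 2 starting at step 0 -> no fixed point

Answer: cycle 2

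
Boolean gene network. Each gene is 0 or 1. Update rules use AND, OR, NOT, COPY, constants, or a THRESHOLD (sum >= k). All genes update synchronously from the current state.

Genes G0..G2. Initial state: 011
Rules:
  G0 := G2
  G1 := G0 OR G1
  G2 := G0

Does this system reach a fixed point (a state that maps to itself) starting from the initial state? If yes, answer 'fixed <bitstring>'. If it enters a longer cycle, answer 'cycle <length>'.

Answer: cycle 2

Derivation:
Step 0: 011
Step 1: G0=G2=1 G1=G0|G1=0|1=1 G2=G0=0 -> 110
Step 2: G0=G2=0 G1=G0|G1=1|1=1 G2=G0=1 -> 011
Cycle of length 2 starting at step 0 -> no fixed point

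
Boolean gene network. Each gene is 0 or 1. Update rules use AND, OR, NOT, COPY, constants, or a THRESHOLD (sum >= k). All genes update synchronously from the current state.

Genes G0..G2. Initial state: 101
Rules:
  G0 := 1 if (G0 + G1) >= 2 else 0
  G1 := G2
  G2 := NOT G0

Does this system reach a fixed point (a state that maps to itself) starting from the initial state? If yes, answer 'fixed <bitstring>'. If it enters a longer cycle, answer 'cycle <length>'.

Step 0: 101
Step 1: G0=(1+0>=2)=0 G1=G2=1 G2=NOT G0=NOT 1=0 -> 010
Step 2: G0=(0+1>=2)=0 G1=G2=0 G2=NOT G0=NOT 0=1 -> 001
Step 3: G0=(0+0>=2)=0 G1=G2=1 G2=NOT G0=NOT 0=1 -> 011
Step 4: G0=(0+1>=2)=0 G1=G2=1 G2=NOT G0=NOT 0=1 -> 011
Fixed point reached at step 3: 011

Answer: fixed 011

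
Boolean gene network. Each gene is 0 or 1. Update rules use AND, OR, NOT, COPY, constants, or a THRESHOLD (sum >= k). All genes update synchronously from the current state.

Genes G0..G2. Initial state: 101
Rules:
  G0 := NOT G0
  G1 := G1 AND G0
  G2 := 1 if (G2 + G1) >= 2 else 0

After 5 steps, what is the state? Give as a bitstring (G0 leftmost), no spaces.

Step 1: G0=NOT G0=NOT 1=0 G1=G1&G0=0&1=0 G2=(1+0>=2)=0 -> 000
Step 2: G0=NOT G0=NOT 0=1 G1=G1&G0=0&0=0 G2=(0+0>=2)=0 -> 100
Step 3: G0=NOT G0=NOT 1=0 G1=G1&G0=0&1=0 G2=(0+0>=2)=0 -> 000
Step 4: G0=NOT G0=NOT 0=1 G1=G1&G0=0&0=0 G2=(0+0>=2)=0 -> 100
Step 5: G0=NOT G0=NOT 1=0 G1=G1&G0=0&1=0 G2=(0+0>=2)=0 -> 000

000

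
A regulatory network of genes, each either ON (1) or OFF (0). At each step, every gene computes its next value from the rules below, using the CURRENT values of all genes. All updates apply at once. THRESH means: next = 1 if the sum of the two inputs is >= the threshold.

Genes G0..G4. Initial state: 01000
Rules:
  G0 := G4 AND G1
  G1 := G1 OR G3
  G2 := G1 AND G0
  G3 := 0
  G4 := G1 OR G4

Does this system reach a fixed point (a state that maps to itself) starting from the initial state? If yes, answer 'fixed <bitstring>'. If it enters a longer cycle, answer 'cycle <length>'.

Step 0: 01000
Step 1: G0=G4&G1=0&1=0 G1=G1|G3=1|0=1 G2=G1&G0=1&0=0 G3=0(const) G4=G1|G4=1|0=1 -> 01001
Step 2: G0=G4&G1=1&1=1 G1=G1|G3=1|0=1 G2=G1&G0=1&0=0 G3=0(const) G4=G1|G4=1|1=1 -> 11001
Step 3: G0=G4&G1=1&1=1 G1=G1|G3=1|0=1 G2=G1&G0=1&1=1 G3=0(const) G4=G1|G4=1|1=1 -> 11101
Step 4: G0=G4&G1=1&1=1 G1=G1|G3=1|0=1 G2=G1&G0=1&1=1 G3=0(const) G4=G1|G4=1|1=1 -> 11101
Fixed point reached at step 3: 11101

Answer: fixed 11101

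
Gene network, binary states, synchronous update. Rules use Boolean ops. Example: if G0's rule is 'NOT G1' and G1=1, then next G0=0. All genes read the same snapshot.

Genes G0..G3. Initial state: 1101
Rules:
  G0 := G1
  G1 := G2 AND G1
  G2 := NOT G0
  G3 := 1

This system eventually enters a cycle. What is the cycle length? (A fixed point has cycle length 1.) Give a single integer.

Step 0: 1101
Step 1: G0=G1=1 G1=G2&G1=0&1=0 G2=NOT G0=NOT 1=0 G3=1(const) -> 1001
Step 2: G0=G1=0 G1=G2&G1=0&0=0 G2=NOT G0=NOT 1=0 G3=1(const) -> 0001
Step 3: G0=G1=0 G1=G2&G1=0&0=0 G2=NOT G0=NOT 0=1 G3=1(const) -> 0011
Step 4: G0=G1=0 G1=G2&G1=1&0=0 G2=NOT G0=NOT 0=1 G3=1(const) -> 0011
State from step 4 equals state from step 3 -> cycle length 1

Answer: 1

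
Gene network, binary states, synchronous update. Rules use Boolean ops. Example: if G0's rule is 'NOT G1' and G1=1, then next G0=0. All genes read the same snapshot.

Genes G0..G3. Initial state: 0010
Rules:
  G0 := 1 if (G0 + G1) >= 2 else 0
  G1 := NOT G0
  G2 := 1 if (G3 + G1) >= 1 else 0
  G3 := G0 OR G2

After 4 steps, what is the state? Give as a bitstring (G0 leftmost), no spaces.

Step 1: G0=(0+0>=2)=0 G1=NOT G0=NOT 0=1 G2=(0+0>=1)=0 G3=G0|G2=0|1=1 -> 0101
Step 2: G0=(0+1>=2)=0 G1=NOT G0=NOT 0=1 G2=(1+1>=1)=1 G3=G0|G2=0|0=0 -> 0110
Step 3: G0=(0+1>=2)=0 G1=NOT G0=NOT 0=1 G2=(0+1>=1)=1 G3=G0|G2=0|1=1 -> 0111
Step 4: G0=(0+1>=2)=0 G1=NOT G0=NOT 0=1 G2=(1+1>=1)=1 G3=G0|G2=0|1=1 -> 0111

0111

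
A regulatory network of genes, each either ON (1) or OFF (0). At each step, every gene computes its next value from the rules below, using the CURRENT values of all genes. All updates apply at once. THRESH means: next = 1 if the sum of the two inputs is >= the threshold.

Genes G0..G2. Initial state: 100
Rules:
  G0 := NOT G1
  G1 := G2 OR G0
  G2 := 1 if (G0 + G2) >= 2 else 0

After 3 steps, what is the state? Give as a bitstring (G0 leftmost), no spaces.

Step 1: G0=NOT G1=NOT 0=1 G1=G2|G0=0|1=1 G2=(1+0>=2)=0 -> 110
Step 2: G0=NOT G1=NOT 1=0 G1=G2|G0=0|1=1 G2=(1+0>=2)=0 -> 010
Step 3: G0=NOT G1=NOT 1=0 G1=G2|G0=0|0=0 G2=(0+0>=2)=0 -> 000

000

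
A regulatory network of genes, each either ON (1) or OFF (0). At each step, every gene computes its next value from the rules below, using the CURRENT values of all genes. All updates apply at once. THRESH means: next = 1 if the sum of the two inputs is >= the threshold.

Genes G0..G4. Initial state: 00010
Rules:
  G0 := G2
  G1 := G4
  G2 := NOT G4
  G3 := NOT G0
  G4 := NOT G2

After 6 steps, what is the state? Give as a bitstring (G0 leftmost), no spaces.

Step 1: G0=G2=0 G1=G4=0 G2=NOT G4=NOT 0=1 G3=NOT G0=NOT 0=1 G4=NOT G2=NOT 0=1 -> 00111
Step 2: G0=G2=1 G1=G4=1 G2=NOT G4=NOT 1=0 G3=NOT G0=NOT 0=1 G4=NOT G2=NOT 1=0 -> 11010
Step 3: G0=G2=0 G1=G4=0 G2=NOT G4=NOT 0=1 G3=NOT G0=NOT 1=0 G4=NOT G2=NOT 0=1 -> 00101
Step 4: G0=G2=1 G1=G4=1 G2=NOT G4=NOT 1=0 G3=NOT G0=NOT 0=1 G4=NOT G2=NOT 1=0 -> 11010
Step 5: G0=G2=0 G1=G4=0 G2=NOT G4=NOT 0=1 G3=NOT G0=NOT 1=0 G4=NOT G2=NOT 0=1 -> 00101
Step 6: G0=G2=1 G1=G4=1 G2=NOT G4=NOT 1=0 G3=NOT G0=NOT 0=1 G4=NOT G2=NOT 1=0 -> 11010

11010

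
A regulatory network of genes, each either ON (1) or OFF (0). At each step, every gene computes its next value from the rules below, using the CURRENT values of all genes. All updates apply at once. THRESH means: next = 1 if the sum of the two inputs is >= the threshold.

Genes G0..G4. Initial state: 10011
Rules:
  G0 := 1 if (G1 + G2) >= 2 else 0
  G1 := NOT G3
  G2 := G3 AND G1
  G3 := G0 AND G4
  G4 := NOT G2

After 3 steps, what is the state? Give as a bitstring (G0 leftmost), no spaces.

Step 1: G0=(0+0>=2)=0 G1=NOT G3=NOT 1=0 G2=G3&G1=1&0=0 G3=G0&G4=1&1=1 G4=NOT G2=NOT 0=1 -> 00011
Step 2: G0=(0+0>=2)=0 G1=NOT G3=NOT 1=0 G2=G3&G1=1&0=0 G3=G0&G4=0&1=0 G4=NOT G2=NOT 0=1 -> 00001
Step 3: G0=(0+0>=2)=0 G1=NOT G3=NOT 0=1 G2=G3&G1=0&0=0 G3=G0&G4=0&1=0 G4=NOT G2=NOT 0=1 -> 01001

01001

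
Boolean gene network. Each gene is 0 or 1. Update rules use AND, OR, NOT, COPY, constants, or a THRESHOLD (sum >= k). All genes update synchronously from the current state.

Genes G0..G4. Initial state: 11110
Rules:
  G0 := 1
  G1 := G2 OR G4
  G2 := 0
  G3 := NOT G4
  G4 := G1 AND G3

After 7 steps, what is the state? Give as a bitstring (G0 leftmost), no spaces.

Step 1: G0=1(const) G1=G2|G4=1|0=1 G2=0(const) G3=NOT G4=NOT 0=1 G4=G1&G3=1&1=1 -> 11011
Step 2: G0=1(const) G1=G2|G4=0|1=1 G2=0(const) G3=NOT G4=NOT 1=0 G4=G1&G3=1&1=1 -> 11001
Step 3: G0=1(const) G1=G2|G4=0|1=1 G2=0(const) G3=NOT G4=NOT 1=0 G4=G1&G3=1&0=0 -> 11000
Step 4: G0=1(const) G1=G2|G4=0|0=0 G2=0(const) G3=NOT G4=NOT 0=1 G4=G1&G3=1&0=0 -> 10010
Step 5: G0=1(const) G1=G2|G4=0|0=0 G2=0(const) G3=NOT G4=NOT 0=1 G4=G1&G3=0&1=0 -> 10010
Step 6: G0=1(const) G1=G2|G4=0|0=0 G2=0(const) G3=NOT G4=NOT 0=1 G4=G1&G3=0&1=0 -> 10010
Step 7: G0=1(const) G1=G2|G4=0|0=0 G2=0(const) G3=NOT G4=NOT 0=1 G4=G1&G3=0&1=0 -> 10010

10010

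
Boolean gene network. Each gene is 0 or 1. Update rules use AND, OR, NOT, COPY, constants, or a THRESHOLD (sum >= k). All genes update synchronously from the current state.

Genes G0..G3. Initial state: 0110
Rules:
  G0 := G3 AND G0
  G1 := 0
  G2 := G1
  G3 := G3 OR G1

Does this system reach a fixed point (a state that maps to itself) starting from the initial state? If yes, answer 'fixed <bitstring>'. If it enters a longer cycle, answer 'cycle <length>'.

Step 0: 0110
Step 1: G0=G3&G0=0&0=0 G1=0(const) G2=G1=1 G3=G3|G1=0|1=1 -> 0011
Step 2: G0=G3&G0=1&0=0 G1=0(const) G2=G1=0 G3=G3|G1=1|0=1 -> 0001
Step 3: G0=G3&G0=1&0=0 G1=0(const) G2=G1=0 G3=G3|G1=1|0=1 -> 0001
Fixed point reached at step 2: 0001

Answer: fixed 0001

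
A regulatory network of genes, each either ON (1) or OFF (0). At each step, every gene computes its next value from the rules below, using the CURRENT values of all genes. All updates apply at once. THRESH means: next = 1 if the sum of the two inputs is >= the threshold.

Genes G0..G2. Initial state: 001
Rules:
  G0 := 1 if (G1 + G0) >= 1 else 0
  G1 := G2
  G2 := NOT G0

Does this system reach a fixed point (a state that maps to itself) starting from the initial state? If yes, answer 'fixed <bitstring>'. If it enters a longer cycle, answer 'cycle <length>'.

Answer: fixed 100

Derivation:
Step 0: 001
Step 1: G0=(0+0>=1)=0 G1=G2=1 G2=NOT G0=NOT 0=1 -> 011
Step 2: G0=(1+0>=1)=1 G1=G2=1 G2=NOT G0=NOT 0=1 -> 111
Step 3: G0=(1+1>=1)=1 G1=G2=1 G2=NOT G0=NOT 1=0 -> 110
Step 4: G0=(1+1>=1)=1 G1=G2=0 G2=NOT G0=NOT 1=0 -> 100
Step 5: G0=(0+1>=1)=1 G1=G2=0 G2=NOT G0=NOT 1=0 -> 100
Fixed point reached at step 4: 100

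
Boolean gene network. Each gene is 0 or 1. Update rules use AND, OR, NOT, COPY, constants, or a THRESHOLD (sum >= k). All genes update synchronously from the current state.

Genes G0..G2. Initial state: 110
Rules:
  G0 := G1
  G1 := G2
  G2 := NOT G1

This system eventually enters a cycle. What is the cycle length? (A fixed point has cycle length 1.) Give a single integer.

Step 0: 110
Step 1: G0=G1=1 G1=G2=0 G2=NOT G1=NOT 1=0 -> 100
Step 2: G0=G1=0 G1=G2=0 G2=NOT G1=NOT 0=1 -> 001
Step 3: G0=G1=0 G1=G2=1 G2=NOT G1=NOT 0=1 -> 011
Step 4: G0=G1=1 G1=G2=1 G2=NOT G1=NOT 1=0 -> 110
State from step 4 equals state from step 0 -> cycle length 4

Answer: 4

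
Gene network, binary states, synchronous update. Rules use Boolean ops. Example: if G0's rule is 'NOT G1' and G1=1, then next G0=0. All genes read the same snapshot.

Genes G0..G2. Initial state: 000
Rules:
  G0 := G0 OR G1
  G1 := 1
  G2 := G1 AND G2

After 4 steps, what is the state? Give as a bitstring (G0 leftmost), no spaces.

Step 1: G0=G0|G1=0|0=0 G1=1(const) G2=G1&G2=0&0=0 -> 010
Step 2: G0=G0|G1=0|1=1 G1=1(const) G2=G1&G2=1&0=0 -> 110
Step 3: G0=G0|G1=1|1=1 G1=1(const) G2=G1&G2=1&0=0 -> 110
Step 4: G0=G0|G1=1|1=1 G1=1(const) G2=G1&G2=1&0=0 -> 110

110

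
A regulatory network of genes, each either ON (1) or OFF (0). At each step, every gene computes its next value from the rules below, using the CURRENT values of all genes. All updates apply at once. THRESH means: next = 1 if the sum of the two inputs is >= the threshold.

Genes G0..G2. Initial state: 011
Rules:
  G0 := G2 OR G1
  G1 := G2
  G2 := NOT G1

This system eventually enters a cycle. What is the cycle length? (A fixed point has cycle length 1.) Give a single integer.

Answer: 4

Derivation:
Step 0: 011
Step 1: G0=G2|G1=1|1=1 G1=G2=1 G2=NOT G1=NOT 1=0 -> 110
Step 2: G0=G2|G1=0|1=1 G1=G2=0 G2=NOT G1=NOT 1=0 -> 100
Step 3: G0=G2|G1=0|0=0 G1=G2=0 G2=NOT G1=NOT 0=1 -> 001
Step 4: G0=G2|G1=1|0=1 G1=G2=1 G2=NOT G1=NOT 0=1 -> 111
Step 5: G0=G2|G1=1|1=1 G1=G2=1 G2=NOT G1=NOT 1=0 -> 110
State from step 5 equals state from step 1 -> cycle length 4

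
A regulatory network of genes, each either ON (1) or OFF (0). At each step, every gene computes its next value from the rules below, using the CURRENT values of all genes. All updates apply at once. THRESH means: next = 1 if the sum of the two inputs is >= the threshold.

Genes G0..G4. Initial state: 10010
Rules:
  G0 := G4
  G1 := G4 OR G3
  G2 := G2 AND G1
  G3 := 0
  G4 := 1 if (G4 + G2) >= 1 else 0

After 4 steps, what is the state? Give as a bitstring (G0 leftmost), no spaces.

Step 1: G0=G4=0 G1=G4|G3=0|1=1 G2=G2&G1=0&0=0 G3=0(const) G4=(0+0>=1)=0 -> 01000
Step 2: G0=G4=0 G1=G4|G3=0|0=0 G2=G2&G1=0&1=0 G3=0(const) G4=(0+0>=1)=0 -> 00000
Step 3: G0=G4=0 G1=G4|G3=0|0=0 G2=G2&G1=0&0=0 G3=0(const) G4=(0+0>=1)=0 -> 00000
Step 4: G0=G4=0 G1=G4|G3=0|0=0 G2=G2&G1=0&0=0 G3=0(const) G4=(0+0>=1)=0 -> 00000

00000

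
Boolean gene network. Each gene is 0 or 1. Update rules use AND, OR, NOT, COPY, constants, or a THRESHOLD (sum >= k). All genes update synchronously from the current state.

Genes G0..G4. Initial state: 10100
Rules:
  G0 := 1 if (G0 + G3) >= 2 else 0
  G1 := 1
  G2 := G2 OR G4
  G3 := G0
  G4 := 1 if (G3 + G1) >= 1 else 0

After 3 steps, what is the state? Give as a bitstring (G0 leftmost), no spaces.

Step 1: G0=(1+0>=2)=0 G1=1(const) G2=G2|G4=1|0=1 G3=G0=1 G4=(0+0>=1)=0 -> 01110
Step 2: G0=(0+1>=2)=0 G1=1(const) G2=G2|G4=1|0=1 G3=G0=0 G4=(1+1>=1)=1 -> 01101
Step 3: G0=(0+0>=2)=0 G1=1(const) G2=G2|G4=1|1=1 G3=G0=0 G4=(0+1>=1)=1 -> 01101

01101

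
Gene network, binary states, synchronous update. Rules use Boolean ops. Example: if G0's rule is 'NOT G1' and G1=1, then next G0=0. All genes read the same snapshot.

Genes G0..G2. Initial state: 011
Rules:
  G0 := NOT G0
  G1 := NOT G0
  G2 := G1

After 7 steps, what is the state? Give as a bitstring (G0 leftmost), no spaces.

Step 1: G0=NOT G0=NOT 0=1 G1=NOT G0=NOT 0=1 G2=G1=1 -> 111
Step 2: G0=NOT G0=NOT 1=0 G1=NOT G0=NOT 1=0 G2=G1=1 -> 001
Step 3: G0=NOT G0=NOT 0=1 G1=NOT G0=NOT 0=1 G2=G1=0 -> 110
Step 4: G0=NOT G0=NOT 1=0 G1=NOT G0=NOT 1=0 G2=G1=1 -> 001
Step 5: G0=NOT G0=NOT 0=1 G1=NOT G0=NOT 0=1 G2=G1=0 -> 110
Step 6: G0=NOT G0=NOT 1=0 G1=NOT G0=NOT 1=0 G2=G1=1 -> 001
Step 7: G0=NOT G0=NOT 0=1 G1=NOT G0=NOT 0=1 G2=G1=0 -> 110

110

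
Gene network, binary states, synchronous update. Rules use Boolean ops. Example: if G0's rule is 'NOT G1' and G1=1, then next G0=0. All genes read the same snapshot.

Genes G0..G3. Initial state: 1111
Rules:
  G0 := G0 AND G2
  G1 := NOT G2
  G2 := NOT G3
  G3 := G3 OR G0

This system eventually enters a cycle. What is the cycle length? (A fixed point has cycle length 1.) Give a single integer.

Step 0: 1111
Step 1: G0=G0&G2=1&1=1 G1=NOT G2=NOT 1=0 G2=NOT G3=NOT 1=0 G3=G3|G0=1|1=1 -> 1001
Step 2: G0=G0&G2=1&0=0 G1=NOT G2=NOT 0=1 G2=NOT G3=NOT 1=0 G3=G3|G0=1|1=1 -> 0101
Step 3: G0=G0&G2=0&0=0 G1=NOT G2=NOT 0=1 G2=NOT G3=NOT 1=0 G3=G3|G0=1|0=1 -> 0101
State from step 3 equals state from step 2 -> cycle length 1

Answer: 1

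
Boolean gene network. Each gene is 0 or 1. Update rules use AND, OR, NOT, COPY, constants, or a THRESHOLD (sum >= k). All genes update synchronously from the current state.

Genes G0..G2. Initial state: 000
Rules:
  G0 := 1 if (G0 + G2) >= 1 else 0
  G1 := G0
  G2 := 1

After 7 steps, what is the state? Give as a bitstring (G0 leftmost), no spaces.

Step 1: G0=(0+0>=1)=0 G1=G0=0 G2=1(const) -> 001
Step 2: G0=(0+1>=1)=1 G1=G0=0 G2=1(const) -> 101
Step 3: G0=(1+1>=1)=1 G1=G0=1 G2=1(const) -> 111
Step 4: G0=(1+1>=1)=1 G1=G0=1 G2=1(const) -> 111
Step 5: G0=(1+1>=1)=1 G1=G0=1 G2=1(const) -> 111
Step 6: G0=(1+1>=1)=1 G1=G0=1 G2=1(const) -> 111
Step 7: G0=(1+1>=1)=1 G1=G0=1 G2=1(const) -> 111

111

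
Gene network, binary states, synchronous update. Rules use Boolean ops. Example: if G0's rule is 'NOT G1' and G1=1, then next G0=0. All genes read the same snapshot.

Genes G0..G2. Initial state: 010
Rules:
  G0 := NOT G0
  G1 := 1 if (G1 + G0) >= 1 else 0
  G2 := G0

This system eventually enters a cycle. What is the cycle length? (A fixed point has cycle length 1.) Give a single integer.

Answer: 2

Derivation:
Step 0: 010
Step 1: G0=NOT G0=NOT 0=1 G1=(1+0>=1)=1 G2=G0=0 -> 110
Step 2: G0=NOT G0=NOT 1=0 G1=(1+1>=1)=1 G2=G0=1 -> 011
Step 3: G0=NOT G0=NOT 0=1 G1=(1+0>=1)=1 G2=G0=0 -> 110
State from step 3 equals state from step 1 -> cycle length 2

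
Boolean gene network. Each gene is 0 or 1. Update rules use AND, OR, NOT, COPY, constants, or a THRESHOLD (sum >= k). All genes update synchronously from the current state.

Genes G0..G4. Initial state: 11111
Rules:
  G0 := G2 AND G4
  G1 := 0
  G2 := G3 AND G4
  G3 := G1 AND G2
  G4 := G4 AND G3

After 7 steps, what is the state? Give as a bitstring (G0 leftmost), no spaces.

Step 1: G0=G2&G4=1&1=1 G1=0(const) G2=G3&G4=1&1=1 G3=G1&G2=1&1=1 G4=G4&G3=1&1=1 -> 10111
Step 2: G0=G2&G4=1&1=1 G1=0(const) G2=G3&G4=1&1=1 G3=G1&G2=0&1=0 G4=G4&G3=1&1=1 -> 10101
Step 3: G0=G2&G4=1&1=1 G1=0(const) G2=G3&G4=0&1=0 G3=G1&G2=0&1=0 G4=G4&G3=1&0=0 -> 10000
Step 4: G0=G2&G4=0&0=0 G1=0(const) G2=G3&G4=0&0=0 G3=G1&G2=0&0=0 G4=G4&G3=0&0=0 -> 00000
Step 5: G0=G2&G4=0&0=0 G1=0(const) G2=G3&G4=0&0=0 G3=G1&G2=0&0=0 G4=G4&G3=0&0=0 -> 00000
Step 6: G0=G2&G4=0&0=0 G1=0(const) G2=G3&G4=0&0=0 G3=G1&G2=0&0=0 G4=G4&G3=0&0=0 -> 00000
Step 7: G0=G2&G4=0&0=0 G1=0(const) G2=G3&G4=0&0=0 G3=G1&G2=0&0=0 G4=G4&G3=0&0=0 -> 00000

00000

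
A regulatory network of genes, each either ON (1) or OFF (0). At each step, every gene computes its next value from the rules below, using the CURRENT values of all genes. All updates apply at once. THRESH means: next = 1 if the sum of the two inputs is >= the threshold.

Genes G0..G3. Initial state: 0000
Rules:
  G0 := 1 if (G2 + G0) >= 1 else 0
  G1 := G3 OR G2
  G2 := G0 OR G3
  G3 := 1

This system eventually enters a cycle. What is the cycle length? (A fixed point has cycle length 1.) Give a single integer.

Step 0: 0000
Step 1: G0=(0+0>=1)=0 G1=G3|G2=0|0=0 G2=G0|G3=0|0=0 G3=1(const) -> 0001
Step 2: G0=(0+0>=1)=0 G1=G3|G2=1|0=1 G2=G0|G3=0|1=1 G3=1(const) -> 0111
Step 3: G0=(1+0>=1)=1 G1=G3|G2=1|1=1 G2=G0|G3=0|1=1 G3=1(const) -> 1111
Step 4: G0=(1+1>=1)=1 G1=G3|G2=1|1=1 G2=G0|G3=1|1=1 G3=1(const) -> 1111
State from step 4 equals state from step 3 -> cycle length 1

Answer: 1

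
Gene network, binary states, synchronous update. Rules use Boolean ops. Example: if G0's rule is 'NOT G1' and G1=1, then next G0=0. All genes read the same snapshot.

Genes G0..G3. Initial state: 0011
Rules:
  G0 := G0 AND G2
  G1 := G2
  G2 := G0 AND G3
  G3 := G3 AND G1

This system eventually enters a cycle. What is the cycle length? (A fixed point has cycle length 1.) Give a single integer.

Answer: 1

Derivation:
Step 0: 0011
Step 1: G0=G0&G2=0&1=0 G1=G2=1 G2=G0&G3=0&1=0 G3=G3&G1=1&0=0 -> 0100
Step 2: G0=G0&G2=0&0=0 G1=G2=0 G2=G0&G3=0&0=0 G3=G3&G1=0&1=0 -> 0000
Step 3: G0=G0&G2=0&0=0 G1=G2=0 G2=G0&G3=0&0=0 G3=G3&G1=0&0=0 -> 0000
State from step 3 equals state from step 2 -> cycle length 1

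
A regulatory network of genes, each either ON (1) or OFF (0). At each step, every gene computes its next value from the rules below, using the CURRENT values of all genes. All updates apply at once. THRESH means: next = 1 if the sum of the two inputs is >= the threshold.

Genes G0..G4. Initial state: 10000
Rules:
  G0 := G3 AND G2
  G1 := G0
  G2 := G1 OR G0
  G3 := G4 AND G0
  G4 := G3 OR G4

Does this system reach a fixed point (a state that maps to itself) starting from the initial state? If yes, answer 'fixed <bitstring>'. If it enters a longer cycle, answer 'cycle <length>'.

Answer: fixed 00000

Derivation:
Step 0: 10000
Step 1: G0=G3&G2=0&0=0 G1=G0=1 G2=G1|G0=0|1=1 G3=G4&G0=0&1=0 G4=G3|G4=0|0=0 -> 01100
Step 2: G0=G3&G2=0&1=0 G1=G0=0 G2=G1|G0=1|0=1 G3=G4&G0=0&0=0 G4=G3|G4=0|0=0 -> 00100
Step 3: G0=G3&G2=0&1=0 G1=G0=0 G2=G1|G0=0|0=0 G3=G4&G0=0&0=0 G4=G3|G4=0|0=0 -> 00000
Step 4: G0=G3&G2=0&0=0 G1=G0=0 G2=G1|G0=0|0=0 G3=G4&G0=0&0=0 G4=G3|G4=0|0=0 -> 00000
Fixed point reached at step 3: 00000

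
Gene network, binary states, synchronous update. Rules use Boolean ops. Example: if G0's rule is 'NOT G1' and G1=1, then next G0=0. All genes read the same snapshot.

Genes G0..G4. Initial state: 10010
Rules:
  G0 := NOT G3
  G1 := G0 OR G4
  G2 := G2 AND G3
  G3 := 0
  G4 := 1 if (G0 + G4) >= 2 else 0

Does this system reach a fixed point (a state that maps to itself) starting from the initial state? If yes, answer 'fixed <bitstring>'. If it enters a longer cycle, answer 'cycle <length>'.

Answer: fixed 11000

Derivation:
Step 0: 10010
Step 1: G0=NOT G3=NOT 1=0 G1=G0|G4=1|0=1 G2=G2&G3=0&1=0 G3=0(const) G4=(1+0>=2)=0 -> 01000
Step 2: G0=NOT G3=NOT 0=1 G1=G0|G4=0|0=0 G2=G2&G3=0&0=0 G3=0(const) G4=(0+0>=2)=0 -> 10000
Step 3: G0=NOT G3=NOT 0=1 G1=G0|G4=1|0=1 G2=G2&G3=0&0=0 G3=0(const) G4=(1+0>=2)=0 -> 11000
Step 4: G0=NOT G3=NOT 0=1 G1=G0|G4=1|0=1 G2=G2&G3=0&0=0 G3=0(const) G4=(1+0>=2)=0 -> 11000
Fixed point reached at step 3: 11000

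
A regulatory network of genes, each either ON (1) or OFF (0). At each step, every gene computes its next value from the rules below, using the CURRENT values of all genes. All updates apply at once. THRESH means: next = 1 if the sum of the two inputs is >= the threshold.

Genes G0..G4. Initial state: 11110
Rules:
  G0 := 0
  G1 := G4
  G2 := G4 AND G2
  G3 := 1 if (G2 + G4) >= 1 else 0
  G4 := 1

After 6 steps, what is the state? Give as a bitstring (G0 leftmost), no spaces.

Step 1: G0=0(const) G1=G4=0 G2=G4&G2=0&1=0 G3=(1+0>=1)=1 G4=1(const) -> 00011
Step 2: G0=0(const) G1=G4=1 G2=G4&G2=1&0=0 G3=(0+1>=1)=1 G4=1(const) -> 01011
Step 3: G0=0(const) G1=G4=1 G2=G4&G2=1&0=0 G3=(0+1>=1)=1 G4=1(const) -> 01011
Step 4: G0=0(const) G1=G4=1 G2=G4&G2=1&0=0 G3=(0+1>=1)=1 G4=1(const) -> 01011
Step 5: G0=0(const) G1=G4=1 G2=G4&G2=1&0=0 G3=(0+1>=1)=1 G4=1(const) -> 01011
Step 6: G0=0(const) G1=G4=1 G2=G4&G2=1&0=0 G3=(0+1>=1)=1 G4=1(const) -> 01011

01011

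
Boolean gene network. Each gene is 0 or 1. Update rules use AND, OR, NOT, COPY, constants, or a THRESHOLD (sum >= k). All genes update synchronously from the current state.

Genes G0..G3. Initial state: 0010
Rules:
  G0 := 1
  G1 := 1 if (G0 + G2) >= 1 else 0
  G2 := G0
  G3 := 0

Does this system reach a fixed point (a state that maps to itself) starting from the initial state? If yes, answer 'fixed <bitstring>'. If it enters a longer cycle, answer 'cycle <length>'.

Step 0: 0010
Step 1: G0=1(const) G1=(0+1>=1)=1 G2=G0=0 G3=0(const) -> 1100
Step 2: G0=1(const) G1=(1+0>=1)=1 G2=G0=1 G3=0(const) -> 1110
Step 3: G0=1(const) G1=(1+1>=1)=1 G2=G0=1 G3=0(const) -> 1110
Fixed point reached at step 2: 1110

Answer: fixed 1110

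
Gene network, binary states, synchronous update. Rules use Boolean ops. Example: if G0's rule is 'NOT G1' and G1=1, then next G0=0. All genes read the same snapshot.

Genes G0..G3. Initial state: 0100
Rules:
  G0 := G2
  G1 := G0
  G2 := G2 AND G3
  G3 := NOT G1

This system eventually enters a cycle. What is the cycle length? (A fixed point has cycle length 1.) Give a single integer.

Step 0: 0100
Step 1: G0=G2=0 G1=G0=0 G2=G2&G3=0&0=0 G3=NOT G1=NOT 1=0 -> 0000
Step 2: G0=G2=0 G1=G0=0 G2=G2&G3=0&0=0 G3=NOT G1=NOT 0=1 -> 0001
Step 3: G0=G2=0 G1=G0=0 G2=G2&G3=0&1=0 G3=NOT G1=NOT 0=1 -> 0001
State from step 3 equals state from step 2 -> cycle length 1

Answer: 1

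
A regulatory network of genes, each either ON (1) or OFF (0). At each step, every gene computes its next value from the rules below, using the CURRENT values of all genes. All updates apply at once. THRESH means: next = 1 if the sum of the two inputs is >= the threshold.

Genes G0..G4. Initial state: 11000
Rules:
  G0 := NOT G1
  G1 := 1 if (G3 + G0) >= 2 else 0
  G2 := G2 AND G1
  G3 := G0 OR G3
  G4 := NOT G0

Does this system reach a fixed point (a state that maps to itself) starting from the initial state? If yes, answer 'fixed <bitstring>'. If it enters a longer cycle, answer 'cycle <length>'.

Step 0: 11000
Step 1: G0=NOT G1=NOT 1=0 G1=(0+1>=2)=0 G2=G2&G1=0&1=0 G3=G0|G3=1|0=1 G4=NOT G0=NOT 1=0 -> 00010
Step 2: G0=NOT G1=NOT 0=1 G1=(1+0>=2)=0 G2=G2&G1=0&0=0 G3=G0|G3=0|1=1 G4=NOT G0=NOT 0=1 -> 10011
Step 3: G0=NOT G1=NOT 0=1 G1=(1+1>=2)=1 G2=G2&G1=0&0=0 G3=G0|G3=1|1=1 G4=NOT G0=NOT 1=0 -> 11010
Step 4: G0=NOT G1=NOT 1=0 G1=(1+1>=2)=1 G2=G2&G1=0&1=0 G3=G0|G3=1|1=1 G4=NOT G0=NOT 1=0 -> 01010
Step 5: G0=NOT G1=NOT 1=0 G1=(1+0>=2)=0 G2=G2&G1=0&1=0 G3=G0|G3=0|1=1 G4=NOT G0=NOT 0=1 -> 00011
Step 6: G0=NOT G1=NOT 0=1 G1=(1+0>=2)=0 G2=G2&G1=0&0=0 G3=G0|G3=0|1=1 G4=NOT G0=NOT 0=1 -> 10011
Cycle of length 4 starting at step 2 -> no fixed point

Answer: cycle 4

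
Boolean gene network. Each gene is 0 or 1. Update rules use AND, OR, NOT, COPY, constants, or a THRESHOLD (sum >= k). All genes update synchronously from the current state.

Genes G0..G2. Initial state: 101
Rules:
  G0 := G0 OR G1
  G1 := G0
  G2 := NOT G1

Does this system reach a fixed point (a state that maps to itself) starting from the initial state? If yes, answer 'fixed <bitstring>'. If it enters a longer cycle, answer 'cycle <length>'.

Answer: fixed 110

Derivation:
Step 0: 101
Step 1: G0=G0|G1=1|0=1 G1=G0=1 G2=NOT G1=NOT 0=1 -> 111
Step 2: G0=G0|G1=1|1=1 G1=G0=1 G2=NOT G1=NOT 1=0 -> 110
Step 3: G0=G0|G1=1|1=1 G1=G0=1 G2=NOT G1=NOT 1=0 -> 110
Fixed point reached at step 2: 110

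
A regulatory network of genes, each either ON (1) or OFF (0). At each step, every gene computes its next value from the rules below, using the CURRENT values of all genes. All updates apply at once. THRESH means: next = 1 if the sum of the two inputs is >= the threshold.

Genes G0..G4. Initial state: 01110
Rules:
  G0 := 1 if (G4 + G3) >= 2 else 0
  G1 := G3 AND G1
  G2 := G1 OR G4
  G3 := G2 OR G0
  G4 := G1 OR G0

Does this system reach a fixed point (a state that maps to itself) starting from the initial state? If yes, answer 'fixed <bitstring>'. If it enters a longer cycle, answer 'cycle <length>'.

Answer: fixed 11111

Derivation:
Step 0: 01110
Step 1: G0=(0+1>=2)=0 G1=G3&G1=1&1=1 G2=G1|G4=1|0=1 G3=G2|G0=1|0=1 G4=G1|G0=1|0=1 -> 01111
Step 2: G0=(1+1>=2)=1 G1=G3&G1=1&1=1 G2=G1|G4=1|1=1 G3=G2|G0=1|0=1 G4=G1|G0=1|0=1 -> 11111
Step 3: G0=(1+1>=2)=1 G1=G3&G1=1&1=1 G2=G1|G4=1|1=1 G3=G2|G0=1|1=1 G4=G1|G0=1|1=1 -> 11111
Fixed point reached at step 2: 11111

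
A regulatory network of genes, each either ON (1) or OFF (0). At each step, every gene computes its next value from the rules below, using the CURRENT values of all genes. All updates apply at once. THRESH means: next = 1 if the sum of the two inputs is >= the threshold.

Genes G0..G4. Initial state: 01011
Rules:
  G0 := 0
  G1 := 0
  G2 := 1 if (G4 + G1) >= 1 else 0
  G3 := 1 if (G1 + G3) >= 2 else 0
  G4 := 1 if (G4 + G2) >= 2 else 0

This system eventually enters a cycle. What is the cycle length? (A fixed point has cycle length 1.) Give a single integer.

Answer: 1

Derivation:
Step 0: 01011
Step 1: G0=0(const) G1=0(const) G2=(1+1>=1)=1 G3=(1+1>=2)=1 G4=(1+0>=2)=0 -> 00110
Step 2: G0=0(const) G1=0(const) G2=(0+0>=1)=0 G3=(0+1>=2)=0 G4=(0+1>=2)=0 -> 00000
Step 3: G0=0(const) G1=0(const) G2=(0+0>=1)=0 G3=(0+0>=2)=0 G4=(0+0>=2)=0 -> 00000
State from step 3 equals state from step 2 -> cycle length 1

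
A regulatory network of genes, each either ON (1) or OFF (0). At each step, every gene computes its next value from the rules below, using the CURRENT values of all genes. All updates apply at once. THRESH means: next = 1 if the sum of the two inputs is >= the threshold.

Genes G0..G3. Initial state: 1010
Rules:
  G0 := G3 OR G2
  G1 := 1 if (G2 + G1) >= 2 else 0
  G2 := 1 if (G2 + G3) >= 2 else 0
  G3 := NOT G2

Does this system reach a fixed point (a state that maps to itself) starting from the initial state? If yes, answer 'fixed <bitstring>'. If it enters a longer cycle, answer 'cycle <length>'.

Answer: fixed 1001

Derivation:
Step 0: 1010
Step 1: G0=G3|G2=0|1=1 G1=(1+0>=2)=0 G2=(1+0>=2)=0 G3=NOT G2=NOT 1=0 -> 1000
Step 2: G0=G3|G2=0|0=0 G1=(0+0>=2)=0 G2=(0+0>=2)=0 G3=NOT G2=NOT 0=1 -> 0001
Step 3: G0=G3|G2=1|0=1 G1=(0+0>=2)=0 G2=(0+1>=2)=0 G3=NOT G2=NOT 0=1 -> 1001
Step 4: G0=G3|G2=1|0=1 G1=(0+0>=2)=0 G2=(0+1>=2)=0 G3=NOT G2=NOT 0=1 -> 1001
Fixed point reached at step 3: 1001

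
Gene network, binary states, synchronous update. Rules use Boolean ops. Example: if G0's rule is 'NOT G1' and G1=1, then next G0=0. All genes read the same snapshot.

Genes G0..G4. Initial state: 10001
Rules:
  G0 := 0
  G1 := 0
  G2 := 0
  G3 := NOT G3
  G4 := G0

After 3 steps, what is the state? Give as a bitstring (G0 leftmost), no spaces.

Step 1: G0=0(const) G1=0(const) G2=0(const) G3=NOT G3=NOT 0=1 G4=G0=1 -> 00011
Step 2: G0=0(const) G1=0(const) G2=0(const) G3=NOT G3=NOT 1=0 G4=G0=0 -> 00000
Step 3: G0=0(const) G1=0(const) G2=0(const) G3=NOT G3=NOT 0=1 G4=G0=0 -> 00010

00010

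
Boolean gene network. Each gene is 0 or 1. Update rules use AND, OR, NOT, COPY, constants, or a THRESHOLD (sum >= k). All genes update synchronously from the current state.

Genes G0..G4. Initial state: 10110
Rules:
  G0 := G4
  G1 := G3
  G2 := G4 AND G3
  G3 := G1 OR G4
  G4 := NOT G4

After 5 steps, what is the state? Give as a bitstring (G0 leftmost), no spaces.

Step 1: G0=G4=0 G1=G3=1 G2=G4&G3=0&1=0 G3=G1|G4=0|0=0 G4=NOT G4=NOT 0=1 -> 01001
Step 2: G0=G4=1 G1=G3=0 G2=G4&G3=1&0=0 G3=G1|G4=1|1=1 G4=NOT G4=NOT 1=0 -> 10010
Step 3: G0=G4=0 G1=G3=1 G2=G4&G3=0&1=0 G3=G1|G4=0|0=0 G4=NOT G4=NOT 0=1 -> 01001
Step 4: G0=G4=1 G1=G3=0 G2=G4&G3=1&0=0 G3=G1|G4=1|1=1 G4=NOT G4=NOT 1=0 -> 10010
Step 5: G0=G4=0 G1=G3=1 G2=G4&G3=0&1=0 G3=G1|G4=0|0=0 G4=NOT G4=NOT 0=1 -> 01001

01001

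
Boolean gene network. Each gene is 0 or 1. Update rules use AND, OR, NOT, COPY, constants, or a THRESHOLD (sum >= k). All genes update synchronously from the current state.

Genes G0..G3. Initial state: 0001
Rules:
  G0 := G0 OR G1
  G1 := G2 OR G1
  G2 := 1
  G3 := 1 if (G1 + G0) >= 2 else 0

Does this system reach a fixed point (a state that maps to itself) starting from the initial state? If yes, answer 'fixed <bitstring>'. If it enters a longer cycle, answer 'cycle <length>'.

Step 0: 0001
Step 1: G0=G0|G1=0|0=0 G1=G2|G1=0|0=0 G2=1(const) G3=(0+0>=2)=0 -> 0010
Step 2: G0=G0|G1=0|0=0 G1=G2|G1=1|0=1 G2=1(const) G3=(0+0>=2)=0 -> 0110
Step 3: G0=G0|G1=0|1=1 G1=G2|G1=1|1=1 G2=1(const) G3=(1+0>=2)=0 -> 1110
Step 4: G0=G0|G1=1|1=1 G1=G2|G1=1|1=1 G2=1(const) G3=(1+1>=2)=1 -> 1111
Step 5: G0=G0|G1=1|1=1 G1=G2|G1=1|1=1 G2=1(const) G3=(1+1>=2)=1 -> 1111
Fixed point reached at step 4: 1111

Answer: fixed 1111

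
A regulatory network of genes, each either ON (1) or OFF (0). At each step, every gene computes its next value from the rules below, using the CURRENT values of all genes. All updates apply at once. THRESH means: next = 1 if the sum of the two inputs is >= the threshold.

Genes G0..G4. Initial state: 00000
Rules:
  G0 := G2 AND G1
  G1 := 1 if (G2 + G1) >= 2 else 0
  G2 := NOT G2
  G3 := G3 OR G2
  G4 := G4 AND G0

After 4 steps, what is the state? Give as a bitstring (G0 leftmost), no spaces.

Step 1: G0=G2&G1=0&0=0 G1=(0+0>=2)=0 G2=NOT G2=NOT 0=1 G3=G3|G2=0|0=0 G4=G4&G0=0&0=0 -> 00100
Step 2: G0=G2&G1=1&0=0 G1=(1+0>=2)=0 G2=NOT G2=NOT 1=0 G3=G3|G2=0|1=1 G4=G4&G0=0&0=0 -> 00010
Step 3: G0=G2&G1=0&0=0 G1=(0+0>=2)=0 G2=NOT G2=NOT 0=1 G3=G3|G2=1|0=1 G4=G4&G0=0&0=0 -> 00110
Step 4: G0=G2&G1=1&0=0 G1=(1+0>=2)=0 G2=NOT G2=NOT 1=0 G3=G3|G2=1|1=1 G4=G4&G0=0&0=0 -> 00010

00010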